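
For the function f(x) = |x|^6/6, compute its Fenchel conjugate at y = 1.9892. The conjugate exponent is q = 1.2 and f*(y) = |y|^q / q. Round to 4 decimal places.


The conjugate exponent q satisfies 1/p + 1/q = 1.
p = 6, so q = 6/(6 - 1) = 1.2
|y|^q = 1.9892^1.2 = 2.2825
f*(1.9892) = 2.2825 / 1.2 = 1.9021


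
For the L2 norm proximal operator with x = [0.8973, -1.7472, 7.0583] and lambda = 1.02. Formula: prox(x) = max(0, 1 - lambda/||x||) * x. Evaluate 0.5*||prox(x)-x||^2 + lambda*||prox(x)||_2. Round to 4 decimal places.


Step 1: Compute ||x||.
||x|| = 7.3265
Step 2: Compute scaling factor.
scale = max(0, 1 - 1.02/7.3265) = 0.8608
Step 3: prox(x) = [0.7724, -1.504, 6.0756]
||prox(x)|| = 6.3065
Step 4: Proximal objective.
0.5*||prox-x||^2 = 0.5202
lambda*||prox|| = 6.4326
Total = 6.9528


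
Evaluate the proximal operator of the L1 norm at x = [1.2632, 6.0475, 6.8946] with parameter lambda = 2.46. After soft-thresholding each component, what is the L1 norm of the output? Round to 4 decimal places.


Soft-thresholding with lambda = 2.46:
prox(1.2632) = sign(1.2632)*max(|1.2632| - 2.46, 0) = 0.0
prox(6.0475) = sign(6.0475)*max(|6.0475| - 2.46, 0) = 3.5875
prox(6.8946) = sign(6.8946)*max(|6.8946| - 2.46, 0) = 4.4346
prox(x) = [0.0, 3.5875, 4.4346]
||prox(x)||_1 = 0.0 + 3.5875 + 4.4346 = 8.0221


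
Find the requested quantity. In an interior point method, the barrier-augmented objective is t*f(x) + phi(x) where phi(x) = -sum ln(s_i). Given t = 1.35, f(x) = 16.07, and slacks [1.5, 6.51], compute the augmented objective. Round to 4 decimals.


Step 1: Compute log-barrier.
ln values: [0.4055, 1.8733]
phi = -(0.4055 + 1.8733) = -2.2788
Step 2: Compute augmented objective.
t*f(x) = 1.35*16.07 = 21.6945
Total = 21.6945 - 2.2788 = 19.4157


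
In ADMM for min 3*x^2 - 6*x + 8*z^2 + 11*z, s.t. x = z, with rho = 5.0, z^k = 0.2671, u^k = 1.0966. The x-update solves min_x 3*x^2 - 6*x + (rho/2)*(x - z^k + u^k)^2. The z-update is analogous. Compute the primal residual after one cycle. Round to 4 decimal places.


ADMM iteration with rho = 5.0, z^k = 0.2671, u^k = 1.0966
Step 1: x-update.
Minimize 3*x^2 - 6*x + (5.0/2)*(x - 0.2671 + 1.0966)^2
FOC: (2*3 + 5.0)*x = 6 + 5.0*(0.2671 - 1.0966)
x^{k+1} = 0.1684
Step 2: z-update.
Minimize 8*z^2 + 11*z + (5.0/2)*(0.1684 - z + 1.0966)^2
FOC: (2*8 + 5.0)*z = -11 + 5.0*(0.1684 + 1.0966)
z^{k+1} = -0.2226
Step 3: u-update.
u^{k+1} = 1.0966 + 0.1684 + 0.2226 = 1.4876
Step 4: Primal residual = |0.1684 + 0.2226| = 0.391


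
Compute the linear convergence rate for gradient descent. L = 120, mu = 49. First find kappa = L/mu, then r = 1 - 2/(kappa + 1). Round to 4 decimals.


Step 1: Compute the condition number.
kappa = L/mu = 120/49 = 2.449
Step 2: Compute the convergence rate.
r = 1 - 2/(kappa + 1) = 1 - 2*mu/(L + mu) = (L - mu)/(L + mu) = 71/169 = 0.4201


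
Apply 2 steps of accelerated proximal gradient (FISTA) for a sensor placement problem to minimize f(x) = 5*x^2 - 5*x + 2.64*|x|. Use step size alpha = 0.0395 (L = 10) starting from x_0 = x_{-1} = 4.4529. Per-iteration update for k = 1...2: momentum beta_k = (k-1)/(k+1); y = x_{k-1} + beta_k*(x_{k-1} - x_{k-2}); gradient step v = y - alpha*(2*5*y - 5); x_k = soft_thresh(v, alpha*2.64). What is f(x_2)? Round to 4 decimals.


FISTA on f(x) = 5*x^2 - 5*x + 2.64*|x|
L = 10, alpha = 0.0395
Iteration 1: beta = 0.0, y = 4.4529 + 0.0*(4.4529 - 4.4529) = 4.4529
  grad(y) = 39.529, v = y - alpha*grad = 2.8915
  prox(v) = soft_thresh(2.8915, 0.1043) = 2.7872
Iteration 2: beta = 0.3333, y = 2.7872 + 0.3333*(2.7872 - 4.4529) = 2.232
  grad(y) = 17.32, v = y - alpha*grad = 1.5479
  prox(v) = soft_thresh(1.5479, 0.1043) = 1.4436
f(x_2) = 5*1.4436^2 - 5*1.4436 + 2.64*|1.4436| = 7.0128


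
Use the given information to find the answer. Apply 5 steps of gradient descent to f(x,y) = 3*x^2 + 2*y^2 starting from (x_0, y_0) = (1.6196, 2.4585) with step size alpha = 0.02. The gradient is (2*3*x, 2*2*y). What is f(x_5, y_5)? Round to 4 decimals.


Gradient descent on f(x,y) = 3*x^2 + 2*y^2.
Starting point: (1.6196, 2.4585), alpha = 0.02
Step 1: grad_x = 2*3*1.6196 = 9.7176, grad_y = 2*2*2.4585 = 9.834
  x_1 = 1.6196 - 0.02*9.7176 = 1.4252
  y_1 = 2.4585 - 0.02*9.834 = 2.2618
Step 2: grad_x = 2*3*1.4252 = 8.5515, grad_y = 2*2*2.2618 = 9.0473
  x_2 = 1.4252 - 0.02*8.5515 = 1.2542
  y_2 = 2.2618 - 0.02*9.0473 = 2.0809
Step 3: grad_x = 2*3*1.2542 = 7.5253, grad_y = 2*2*2.0809 = 8.3235
  x_3 = 1.2542 - 0.02*7.5253 = 1.1037
  y_3 = 2.0809 - 0.02*8.3235 = 1.9144
Step 4: grad_x = 2*3*1.1037 = 6.6223, grad_y = 2*2*1.9144 = 7.6576
  x_4 = 1.1037 - 0.02*6.6223 = 0.9713
  y_4 = 1.9144 - 0.02*7.6576 = 1.7613
Step 5: grad_x = 2*3*0.9713 = 5.8276, grad_y = 2*2*1.7613 = 7.045
  x_5 = 0.9713 - 0.02*5.8276 = 0.8547
  y_5 = 1.7613 - 0.02*7.045 = 1.6204
f(0.8547, 1.6204) = 3*0.8547^2 + 2*1.6204^2 = 7.4427


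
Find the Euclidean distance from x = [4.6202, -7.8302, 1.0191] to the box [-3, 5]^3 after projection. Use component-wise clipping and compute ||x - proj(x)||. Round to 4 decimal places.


Project each component onto [-3, 5].
clip(4.6202) = 4.6202, clip(-7.8302) = -3.0, clip(1.0191) = 1.0191
Projection = [4.6202, -3.0, 1.0191]
Squared diffs: [0.0, 23.3308, 0.0]
Distance = sqrt(23.3308) = 4.8302


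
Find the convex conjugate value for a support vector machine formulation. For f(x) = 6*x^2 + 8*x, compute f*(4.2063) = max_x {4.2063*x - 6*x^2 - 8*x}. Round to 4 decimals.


f*(y) = sup_x {y*x - a*x^2 - b*x} = sup_x {(y-b)*x - a*x^2}
FOC: (y - b) - 2a*x = 0 => x* = (y - b)/(2a)
x* = (4.2063 - 8)/(2*6) = -0.3161
f*(4.2063) = (y-b)^2/(4a) = (4.2063 - 8)^2/(4*6)
= 14.3922/24 = 0.5997


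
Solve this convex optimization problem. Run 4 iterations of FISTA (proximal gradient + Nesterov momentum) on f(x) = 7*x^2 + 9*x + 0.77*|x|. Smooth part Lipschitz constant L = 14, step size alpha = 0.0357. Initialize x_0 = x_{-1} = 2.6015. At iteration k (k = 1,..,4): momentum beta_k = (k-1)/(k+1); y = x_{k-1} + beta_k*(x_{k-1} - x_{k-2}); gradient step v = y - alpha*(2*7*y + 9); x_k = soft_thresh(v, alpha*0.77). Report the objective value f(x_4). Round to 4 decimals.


FISTA on f(x) = 7*x^2 + 9*x + 0.77*|x|
L = 14, alpha = 0.0357
Iteration 1: beta = 0.0, y = 2.6015 + 0.0*(2.6015 - 2.6015) = 2.6015
  grad(y) = 45.421, v = y - alpha*grad = 0.98
  prox(v) = soft_thresh(0.98, 0.0275) = 0.9525
Iteration 2: beta = 0.3333, y = 0.9525 + 0.3333*(0.9525 - 2.6015) = 0.4028
  grad(y) = 14.6393, v = y - alpha*grad = -0.1198
  prox(v) = soft_thresh(-0.1198, 0.0275) = -0.0923
Iteration 3: beta = 0.5, y = -0.0923 + 0.5*(-0.0923 - 0.9525) = -0.6147
  grad(y) = 0.3938, v = y - alpha*grad = -0.6288
  prox(v) = soft_thresh(-0.6288, 0.0275) = -0.6013
Iteration 4: beta = 0.6, y = -0.6013 + 0.6*(-0.6013 + 0.0923) = -0.9067
  grad(y) = -3.6936, v = y - alpha*grad = -0.7748
  prox(v) = soft_thresh(-0.7748, 0.0275) = -0.7473
f(x_4) = 7*(-0.7473)^2 + 9*(-0.7473) + 0.77*|-0.7473| = -2.241


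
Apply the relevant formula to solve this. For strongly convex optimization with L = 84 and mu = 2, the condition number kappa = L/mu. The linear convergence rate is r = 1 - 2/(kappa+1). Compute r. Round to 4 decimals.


Step 1: Compute the condition number.
kappa = L/mu = 84/2 = 42.0
Step 2: Compute the convergence rate.
r = 1 - 2/(kappa + 1) = 1 - 2*mu/(L + mu) = (L - mu)/(L + mu) = 82/86 = 0.9535


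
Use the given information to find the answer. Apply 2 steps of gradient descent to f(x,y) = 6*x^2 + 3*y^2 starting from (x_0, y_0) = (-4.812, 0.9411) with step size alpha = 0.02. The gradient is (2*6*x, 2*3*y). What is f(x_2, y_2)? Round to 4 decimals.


Gradient descent on f(x,y) = 6*x^2 + 3*y^2.
Starting point: (-4.812, 0.9411), alpha = 0.02
Step 1: grad_x = 2*6*-4.812 = -57.744, grad_y = 2*3*0.9411 = 5.6466
  x_1 = -4.812 - 0.02*-57.744 = -3.6571
  y_1 = 0.9411 - 0.02*5.6466 = 0.8282
Step 2: grad_x = 2*6*-3.6571 = -43.8854, grad_y = 2*3*0.8282 = 4.969
  x_2 = -3.6571 - 0.02*-43.8854 = -2.7794
  y_2 = 0.8282 - 0.02*4.969 = 0.7288
f(-2.7794, 0.7288) = 6*(-2.7794)^2 + 3*0.7288^2 = 47.9442


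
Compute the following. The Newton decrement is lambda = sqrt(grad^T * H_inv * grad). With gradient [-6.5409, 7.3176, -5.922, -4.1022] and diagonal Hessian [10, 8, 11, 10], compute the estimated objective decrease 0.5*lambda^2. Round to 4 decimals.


Step 1: H is diagonal, so H^(-1) * g = [-0.6541, 0.9147, -0.5384, -0.4102].
Step 2: g^T H^(-1) g = sum_i g_i^2 / H_ii
  = (-6.5409)^2/10 + (7.3176)^2/8 + (-5.922)^2/11 + (-4.1022)^2/10
  = 4.2783 + 6.6934 + 3.1882 + 1.6828 = 15.8427
Step 3: Objective decrease = 0.5 * g^T H^(-1) g = 7.9214


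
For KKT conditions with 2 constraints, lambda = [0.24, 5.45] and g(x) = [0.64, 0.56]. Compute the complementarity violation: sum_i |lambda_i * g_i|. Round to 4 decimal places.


KKT complementary slackness check:
lambda_1 * g_1 = 0.24 * 0.64 = 0.1536
lambda_2 * g_2 = 5.45 * 0.56 = 3.052
Total violation = 0.1536 + 3.052 = 3.2056


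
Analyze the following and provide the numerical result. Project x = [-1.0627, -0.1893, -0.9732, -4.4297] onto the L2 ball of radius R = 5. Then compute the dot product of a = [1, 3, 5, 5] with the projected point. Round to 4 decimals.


Step 1: Compute ||x|| (intermediates to 6 decimals).
||x|| = sqrt((-1.0627)^2 + (-0.1893)^2 + (-0.9732)^2 + (-4.4297)^2) = 4.66203
Step 2: Project.
Since ||x|| <= R, proj = x (no scaling needed).
proj(x) = [-1.0627, -0.1893, -0.9732, -4.4297]
Step 3: Dot product.
a^T * proj(x) = 1*(-1.0627) + 3*(-0.1893) + 5*(-0.9732) + 5*(-4.4297) = -28.6451


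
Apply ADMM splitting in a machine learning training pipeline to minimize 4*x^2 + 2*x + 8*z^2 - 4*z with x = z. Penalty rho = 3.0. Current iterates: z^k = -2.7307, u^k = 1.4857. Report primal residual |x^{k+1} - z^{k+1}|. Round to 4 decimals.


ADMM iteration with rho = 3.0, z^k = -2.7307, u^k = 1.4857
Step 1: x-update.
Minimize 4*x^2 + 2*x + (3.0/2)*(x + 2.7307 + 1.4857)^2
FOC: (2*4 + 3.0)*x = -2 + 3.0*(-2.7307 - 1.4857)
x^{k+1} = -1.3317
Step 2: z-update.
Minimize 8*z^2 - 4*z + (3.0/2)*(-1.3317 - z + 1.4857)^2
FOC: (2*8 + 3.0)*z = 4 + 3.0*(-1.3317 + 1.4857)
z^{k+1} = 0.2348
Step 3: u-update.
u^{k+1} = 1.4857 - 1.3317 - 0.2348 = -0.0809
Step 4: Primal residual = |-1.3317 - 0.2348| = 1.5666


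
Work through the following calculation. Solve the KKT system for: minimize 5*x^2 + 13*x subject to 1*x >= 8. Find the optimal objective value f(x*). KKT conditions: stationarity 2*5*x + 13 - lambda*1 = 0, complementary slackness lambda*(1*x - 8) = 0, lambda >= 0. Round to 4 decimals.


Step 1: Try lambda = 0 (constraint inactive).
x_unc = -13/(2*5) = -1.3
Check: 1*-1.3 = -1.3 < 8 -- violated!
Step 2: Constraint must be active: 1*x = 8
x* = 8/1 = 8.0
lambda = (2*5*8.0 + 13)/1 = 93.0
Step 3: Compute optimal value.
f(x*) = 5*8.0^2 + 13*8.0 = 424.0


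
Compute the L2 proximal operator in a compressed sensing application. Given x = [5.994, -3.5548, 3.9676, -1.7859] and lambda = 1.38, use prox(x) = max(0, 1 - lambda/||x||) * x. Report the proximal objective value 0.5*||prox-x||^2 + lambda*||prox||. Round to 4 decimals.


Step 1: Compute ||x||.
||x|| = 8.2156
Step 2: Compute scaling factor.
scale = max(0, 1 - 1.38/8.2156) = 0.832
Step 3: prox(x) = [4.9872, -2.9577, 3.3011, -1.4859]
||prox(x)|| = 6.8356
Step 4: Proximal objective.
0.5*||prox-x||^2 = 0.9522
lambda*||prox|| = 9.4331
Total = 10.3853


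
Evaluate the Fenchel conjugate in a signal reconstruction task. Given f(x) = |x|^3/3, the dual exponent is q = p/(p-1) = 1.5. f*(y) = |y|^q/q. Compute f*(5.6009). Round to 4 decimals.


The conjugate exponent q satisfies 1/p + 1/q = 1.
p = 3, so q = 3/(3 - 1) = 1.5
|y|^q = 5.6009^1.5 = 13.2552
f*(5.6009) = 13.2552 / 1.5 = 8.8368


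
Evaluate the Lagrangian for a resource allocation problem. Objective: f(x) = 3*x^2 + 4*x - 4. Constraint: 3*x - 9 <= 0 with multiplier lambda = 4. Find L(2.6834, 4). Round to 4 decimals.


Step 1: Evaluate f(x).
f(2.6834) = 3*2.6834^2 + 4*2.6834 - 4 = 28.3355
Step 2: Evaluate g(x).
g(2.6834) = 3*2.6834 - 9 = -0.9498
Step 3: Compute Lagrangian.
L = 28.3355 + 4*-0.9498 = 24.5363


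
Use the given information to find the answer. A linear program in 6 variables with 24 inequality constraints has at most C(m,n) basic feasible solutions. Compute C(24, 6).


Each vertex corresponds to some choice of n active constraints out of m, so the number of vertices is at most C(m, n) = m! / (n!(m-n)!).
m = 24, n = 6
Numerator: 24 * 23 * 22 * 21 * 20 * 19
Denominator: 6! = 720
C(24, 6) = 134596


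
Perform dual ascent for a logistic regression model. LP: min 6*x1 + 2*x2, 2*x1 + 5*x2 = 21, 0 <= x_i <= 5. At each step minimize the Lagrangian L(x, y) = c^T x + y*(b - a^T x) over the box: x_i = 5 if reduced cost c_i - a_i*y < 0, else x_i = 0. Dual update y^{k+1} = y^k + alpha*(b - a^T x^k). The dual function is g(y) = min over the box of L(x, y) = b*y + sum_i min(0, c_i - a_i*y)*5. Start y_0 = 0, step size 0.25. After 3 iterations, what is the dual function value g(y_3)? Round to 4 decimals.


Dual ascent for LP: min 6*x1 + 2*x2, 2*x1 + 5*x2 = 21, 0 <= x_i <= 5
Step 1: y^k = 0.0, reduced costs: (6.0, 2.0)
  x^k = (0.0, 0.0), subgradient = b - a^T x = 21.0
  y^{k+1} = 0.0 + 0.25*21.0 = 5.25
Step 2: y^k = 5.25, reduced costs: (-4.5, -24.25)
  x^k = (5.0, 5.0), subgradient = b - a^T x = -14.0
  y^{k+1} = 5.25 + 0.25*-14.0 = 1.75
Step 3: y^k = 1.75, reduced costs: (2.5, -6.75)
  x^k = (0.0, 5.0), subgradient = b - a^T x = -4.0
  y^{k+1} = 1.75 + 0.25*-4.0 = 0.75
Dual objective at y_3 = 0.75: reduced costs (4.5, -1.75), box minimizer x = (0.0, 5.0)
g(y_3) = b*y + (c1 - a1*y)*x1 + (c2 - a2*y)*x2 = 21*0.75 + 4.5*0.0 + (-1.75)*5.0 = 15.75 + 0.0 - 8.75 = 7.0


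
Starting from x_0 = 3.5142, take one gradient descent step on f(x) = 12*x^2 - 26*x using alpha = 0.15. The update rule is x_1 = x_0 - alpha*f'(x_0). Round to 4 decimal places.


We compute the gradient at x_0 and apply the update.
f'(x) = 24*x - 26
f'(3.5142) = 24*3.5142 - 26 = 58.3408
x_1 = 3.5142 - 0.15*58.3408 = -5.2369


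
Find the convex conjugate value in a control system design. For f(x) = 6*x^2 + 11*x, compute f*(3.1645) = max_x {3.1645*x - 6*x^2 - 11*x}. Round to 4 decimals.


f*(y) = sup_x {y*x - a*x^2 - b*x} = sup_x {(y-b)*x - a*x^2}
FOC: (y - b) - 2a*x = 0 => x* = (y - b)/(2a)
x* = (3.1645 - 11)/(2*6) = -0.653
f*(3.1645) = (y-b)^2/(4a) = (3.1645 - 11)^2/(4*6)
= 61.3951/24 = 2.5581


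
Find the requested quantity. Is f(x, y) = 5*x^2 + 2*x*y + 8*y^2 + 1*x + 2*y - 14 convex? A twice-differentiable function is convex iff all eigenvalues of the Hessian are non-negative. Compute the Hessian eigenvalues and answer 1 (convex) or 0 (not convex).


The Hessian of f(x,y) = 5*x^2 + 2*x*y + 8*y^2 + 1*x + 2*y - 14 is:
H = [[10, 2], [2, 16]]
Trace = 10 + 16 = 26
Determinant = 10*16 - (2)^2 = 156
Discriminant = (26)^2 - 4*156 = 52.0
Eigenvalues: lambda_1 = 9.3944, lambda_2 = 16.6056
The function is convex.

1


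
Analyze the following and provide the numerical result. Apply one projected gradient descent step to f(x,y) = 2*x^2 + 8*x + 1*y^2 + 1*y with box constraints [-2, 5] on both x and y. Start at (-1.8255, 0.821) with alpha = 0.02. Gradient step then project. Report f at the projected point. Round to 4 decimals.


Step 1: Compute gradient at (-1.8255, 0.821).
grad_x = 2*2*-1.8255 + 8 = 0.698
grad_y = 2*1*0.821 + 1 = 2.642
Step 2: Gradient step.
x_raw = -1.8255 - 0.02*0.698 = -1.8395
y_raw = 0.821 - 0.02*2.642 = 0.7682
Step 3: Project onto [-2, 5].
x_proj = clip(-1.8395) = -1.8395
y_proj = clip(0.7682) = 0.7682
Step 4: Evaluate f.
f(-1.8395, 0.7682) = -6.5902


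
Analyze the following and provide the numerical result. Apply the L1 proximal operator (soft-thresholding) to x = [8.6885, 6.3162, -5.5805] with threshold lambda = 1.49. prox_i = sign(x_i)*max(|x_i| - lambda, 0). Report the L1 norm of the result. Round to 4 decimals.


Soft-thresholding with lambda = 1.49:
prox(8.6885) = sign(8.6885)*max(|8.6885| - 1.49, 0) = 7.1985
prox(6.3162) = sign(6.3162)*max(|6.3162| - 1.49, 0) = 4.8262
prox(-5.5805) = sign(-5.5805)*max(|-5.5805| - 1.49, 0) = -4.0905
prox(x) = [7.1985, 4.8262, -4.0905]
||prox(x)||_1 = 7.1985 + 4.8262 + 4.0905 = 16.1152


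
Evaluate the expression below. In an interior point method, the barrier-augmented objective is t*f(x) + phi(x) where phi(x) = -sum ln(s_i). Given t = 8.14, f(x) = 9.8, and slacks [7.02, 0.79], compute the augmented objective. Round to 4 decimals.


Step 1: Compute log-barrier.
ln values: [1.9488, -0.2357]
phi = -(1.9488 - 0.2357) = -1.713
Step 2: Compute augmented objective.
t*f(x) = 8.14*9.8 = 79.772
Total = 79.772 - 1.713 = 78.059


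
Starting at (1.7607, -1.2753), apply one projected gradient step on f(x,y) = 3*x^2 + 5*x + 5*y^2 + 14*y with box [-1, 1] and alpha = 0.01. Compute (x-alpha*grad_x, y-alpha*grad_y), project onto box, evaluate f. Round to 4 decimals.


Step 1: Compute gradient at (1.7607, -1.2753).
grad_x = 2*3*1.7607 + 5 = 15.5642
grad_y = 2*5*-1.2753 + 14 = 1.247
Step 2: Gradient step.
x_raw = 1.7607 - 0.01*15.5642 = 1.6051
y_raw = -1.2753 - 0.01*1.247 = -1.2878
Step 3: Project onto [-1, 1].
x_proj = clip(1.6051) = 1.0
y_proj = clip(-1.2878) = -1.0
Step 4: Evaluate f.
f(1.0, -1.0) = -1.0


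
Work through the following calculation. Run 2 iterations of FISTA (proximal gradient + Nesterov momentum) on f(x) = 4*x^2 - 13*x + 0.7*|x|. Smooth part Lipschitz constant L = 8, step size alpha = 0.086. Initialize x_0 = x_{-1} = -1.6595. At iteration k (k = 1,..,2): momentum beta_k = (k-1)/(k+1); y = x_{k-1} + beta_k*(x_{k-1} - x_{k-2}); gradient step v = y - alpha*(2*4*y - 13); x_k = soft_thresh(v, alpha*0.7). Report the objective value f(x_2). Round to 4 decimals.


FISTA on f(x) = 4*x^2 - 13*x + 0.7*|x|
L = 8, alpha = 0.086
Iteration 1: beta = 0.0, y = -1.6595 + 0.0*(-1.6595 + 1.6595) = -1.6595
  grad(y) = -26.276, v = y - alpha*grad = 0.6002
  prox(v) = soft_thresh(0.6002, 0.0602) = 0.54
Iteration 2: beta = 0.3333, y = 0.54 + 0.3333*(0.54 + 1.6595) = 1.2732
  grad(y) = -2.8143, v = y - alpha*grad = 1.5152
  prox(v) = soft_thresh(1.5152, 0.0602) = 1.455
f(x_2) = 4*1.455^2 - 13*1.455 + 0.7*|1.455| = -9.4284


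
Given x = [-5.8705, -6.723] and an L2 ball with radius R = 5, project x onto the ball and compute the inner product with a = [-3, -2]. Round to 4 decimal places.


Step 1: Compute ||x|| (intermediates to 6 decimals).
||x|| = sqrt((-5.8705)^2 + (-6.723)^2) = 8.925329
Step 2: Project.
Since ||x|| > R, scale = R/||x|| = 5/8.925329 = 0.560203, proj(x) = scale * x
proj(x) = [-3.288672, -3.766245]
Step 3: Dot product.
a^T * proj(x) = -3*(-3.288672) - 2*(-3.766245) = 17.3985


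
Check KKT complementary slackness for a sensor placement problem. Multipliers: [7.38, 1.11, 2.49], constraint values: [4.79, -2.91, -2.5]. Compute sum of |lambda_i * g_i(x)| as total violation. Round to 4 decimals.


KKT complementary slackness check:
lambda_1 * g_1 = 7.38 * 4.79 = 35.3502
lambda_2 * g_2 = 1.11 * -2.91 = -3.2301
lambda_3 * g_3 = 2.49 * -2.5 = -6.225
Total violation = 35.3502 + 3.2301 + 6.225 = 44.8053


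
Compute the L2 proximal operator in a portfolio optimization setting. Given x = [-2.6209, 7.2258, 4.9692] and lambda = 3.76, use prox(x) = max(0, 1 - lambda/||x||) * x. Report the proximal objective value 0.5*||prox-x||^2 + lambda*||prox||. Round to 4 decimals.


Step 1: Compute ||x||.
||x|| = 9.1528
Step 2: Compute scaling factor.
scale = max(0, 1 - 3.76/9.1528) = 0.5892
Step 3: prox(x) = [-1.5442, 4.2574, 2.9278]
||prox(x)|| = 5.3928
Step 4: Proximal objective.
0.5*||prox-x||^2 = 7.0688
lambda*||prox|| = 20.2769
Total = 27.3458


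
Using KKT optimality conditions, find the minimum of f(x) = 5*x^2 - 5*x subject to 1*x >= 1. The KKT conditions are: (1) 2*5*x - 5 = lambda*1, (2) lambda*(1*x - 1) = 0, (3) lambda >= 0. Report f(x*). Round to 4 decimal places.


Step 1: Try lambda = 0 (constraint inactive).
x_unc = 5/(2*5) = 0.5
Check: 1*0.5 = 0.5 < 1 -- violated!
Step 2: Constraint must be active: 1*x = 1
x* = 1/1 = 1.0
lambda = (2*5*1.0 - 5)/1 = 5.0
Step 3: Compute optimal value.
f(x*) = 5*1.0^2 - 5*1.0 = 0.0


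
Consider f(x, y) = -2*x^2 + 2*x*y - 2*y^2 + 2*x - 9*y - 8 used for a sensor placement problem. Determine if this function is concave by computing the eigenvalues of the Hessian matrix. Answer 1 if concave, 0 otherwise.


The Hessian of f(x,y) = -2*x^2 + 2*x*y - 2*y^2 + 2*x - 9*y - 8 is:
H = [[-4, 2], [2, -4]]
Trace = -4 - 4 = -8
Determinant = -4*-4 - (2)^2 = 12
Discriminant = (-8)^2 - 4*12 = 16.0
Eigenvalues: lambda_1 = -6.0, lambda_2 = -2.0
The function is concave.

1


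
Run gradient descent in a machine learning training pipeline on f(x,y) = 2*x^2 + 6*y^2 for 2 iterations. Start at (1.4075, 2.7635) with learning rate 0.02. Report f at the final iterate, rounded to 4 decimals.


Gradient descent on f(x,y) = 2*x^2 + 6*y^2.
Starting point: (1.4075, 2.7635), alpha = 0.02
Step 1: grad_x = 2*2*1.4075 = 5.63, grad_y = 2*6*2.7635 = 33.162
  x_1 = 1.4075 - 0.02*5.63 = 1.2949
  y_1 = 2.7635 - 0.02*33.162 = 2.1003
Step 2: grad_x = 2*2*1.2949 = 5.1796, grad_y = 2*6*2.1003 = 25.2031
  x_2 = 1.2949 - 0.02*5.1796 = 1.1913
  y_2 = 2.1003 - 0.02*25.2031 = 1.5962
f(1.1913, 1.5962) = 2*1.1913^2 + 6*1.5962^2 = 18.1255


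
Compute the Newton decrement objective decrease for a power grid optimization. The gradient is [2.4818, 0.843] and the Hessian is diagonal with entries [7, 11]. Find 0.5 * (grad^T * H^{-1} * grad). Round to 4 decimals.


Step 1: H is diagonal, so H^(-1) * g = [0.3545, 0.0766].
Step 2: g^T H^(-1) g = sum_i g_i^2 / H_ii
  = (2.4818)^2/7 + (0.843)^2/11
  = 0.8799 + 0.0646 = 0.9445
Step 3: Objective decrease = 0.5 * g^T H^(-1) g = 0.4723


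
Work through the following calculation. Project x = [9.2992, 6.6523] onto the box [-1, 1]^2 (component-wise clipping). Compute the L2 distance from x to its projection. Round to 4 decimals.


Project each component onto [-1, 1].
clip(9.2992) = 1.0, clip(6.6523) = 1.0
Projection = [1.0, 1.0]
Squared diffs: [68.8767, 31.9485]
Distance = sqrt(100.8252) = 10.0412


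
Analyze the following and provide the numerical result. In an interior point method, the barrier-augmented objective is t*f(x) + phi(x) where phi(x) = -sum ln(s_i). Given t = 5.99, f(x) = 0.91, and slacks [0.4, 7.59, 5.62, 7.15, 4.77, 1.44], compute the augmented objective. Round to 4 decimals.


Step 1: Compute log-barrier.
ln values: [-0.9163, 2.0268, 1.7263, 1.9671, 1.5623, 0.3646]
phi = -(-0.9163 + 2.0268 + 1.7263 + 1.9671 + 1.5623 + 0.3646) = -6.731
Step 2: Compute augmented objective.
t*f(x) = 5.99*0.91 = 5.4509
Total = 5.4509 - 6.731 = -1.2801


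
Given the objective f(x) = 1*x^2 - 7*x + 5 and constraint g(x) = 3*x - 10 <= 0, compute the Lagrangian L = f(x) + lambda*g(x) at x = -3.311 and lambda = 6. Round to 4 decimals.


Step 1: Evaluate f(x).
f(-3.311) = 1*(-3.311)^2 - 7*(-3.311) + 5 = 39.1397
Step 2: Evaluate g(x).
g(-3.311) = 3*-3.311 - 10 = -19.933
Step 3: Compute Lagrangian.
L = 39.1397 + 6*-19.933 = -80.4583


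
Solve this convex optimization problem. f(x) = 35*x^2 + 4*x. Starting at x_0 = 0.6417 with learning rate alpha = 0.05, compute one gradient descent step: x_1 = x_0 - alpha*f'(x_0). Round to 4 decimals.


We compute the gradient at x_0 and apply the update.
f'(x) = 70*x + 4
f'(0.6417) = 70*0.6417 + 4 = 48.919
x_1 = 0.6417 - 0.05*48.919 = -1.8043


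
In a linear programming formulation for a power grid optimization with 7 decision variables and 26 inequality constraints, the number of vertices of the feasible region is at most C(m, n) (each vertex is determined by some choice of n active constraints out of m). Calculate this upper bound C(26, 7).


Each vertex corresponds to some choice of n active constraints out of m, so the number of vertices is at most C(m, n) = m! / (n!(m-n)!).
m = 26, n = 7
Numerator: 26 * 25 * 24 * 23 * 22 * 21 * 20
Denominator: 7! = 5040
C(26, 7) = 657800


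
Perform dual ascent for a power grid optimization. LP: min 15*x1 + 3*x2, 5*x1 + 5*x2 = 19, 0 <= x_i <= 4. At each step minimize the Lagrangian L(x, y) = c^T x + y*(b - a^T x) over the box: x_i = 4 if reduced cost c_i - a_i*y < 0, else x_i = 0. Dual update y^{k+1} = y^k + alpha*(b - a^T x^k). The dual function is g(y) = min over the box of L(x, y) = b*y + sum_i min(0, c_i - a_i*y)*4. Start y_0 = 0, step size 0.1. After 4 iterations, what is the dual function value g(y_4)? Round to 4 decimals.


Dual ascent for LP: min 15*x1 + 3*x2, 5*x1 + 5*x2 = 19, 0 <= x_i <= 4
Step 1: y^k = 0.0, reduced costs: (15.0, 3.0)
  x^k = (0.0, 0.0), subgradient = b - a^T x = 19.0
  y^{k+1} = 0.0 + 0.1*19.0 = 1.9
Step 2: y^k = 1.9, reduced costs: (5.5, -6.5)
  x^k = (0.0, 4.0), subgradient = b - a^T x = -1.0
  y^{k+1} = 1.9 + 0.1*-1.0 = 1.8
Step 3: y^k = 1.8, reduced costs: (6.0, -6.0)
  x^k = (0.0, 4.0), subgradient = b - a^T x = -1.0
  y^{k+1} = 1.8 + 0.1*-1.0 = 1.7
Step 4: y^k = 1.7, reduced costs: (6.5, -5.5)
  x^k = (0.0, 4.0), subgradient = b - a^T x = -1.0
  y^{k+1} = 1.7 + 0.1*-1.0 = 1.6
Dual objective at y_4 = 1.6: reduced costs (7.0, -5.0), box minimizer x = (0.0, 4.0)
g(y_4) = b*y + (c1 - a1*y)*x1 + (c2 - a2*y)*x2 = 19*1.6 + 7.0*0.0 + (-5.0)*4.0 = 30.4 + 0.0 - 20.0 = 10.4


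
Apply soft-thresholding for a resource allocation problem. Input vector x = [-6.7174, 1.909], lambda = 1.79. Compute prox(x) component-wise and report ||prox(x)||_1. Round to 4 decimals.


Soft-thresholding with lambda = 1.79:
prox(-6.7174) = sign(-6.7174)*max(|-6.7174| - 1.79, 0) = -4.9274
prox(1.909) = sign(1.909)*max(|1.909| - 1.79, 0) = 0.119
prox(x) = [-4.9274, 0.119]
||prox(x)||_1 = 4.9274 + 0.119 = 5.0464


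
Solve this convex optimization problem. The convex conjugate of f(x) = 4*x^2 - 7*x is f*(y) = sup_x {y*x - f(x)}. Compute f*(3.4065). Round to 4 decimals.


f*(y) = sup_x {y*x - a*x^2 - b*x} = sup_x {(y-b)*x - a*x^2}
FOC: (y - b) - 2a*x = 0 => x* = (y - b)/(2a)
x* = (3.4065 + 7)/(2*4) = 1.3008
f*(3.4065) = (y-b)^2/(4a) = (3.4065 + 7)^2/(4*4)
= 108.2952/16 = 6.7685


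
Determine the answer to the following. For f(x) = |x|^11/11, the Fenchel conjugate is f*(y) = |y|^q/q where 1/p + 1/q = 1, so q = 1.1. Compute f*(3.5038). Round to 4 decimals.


The conjugate exponent q satisfies 1/p + 1/q = 1.
p = 11, so q = 11/(11 - 1) = 1.1
|y|^q = 3.5038^1.1 = 3.9719
f*(3.5038) = 3.9719 / 1.1 = 3.6108


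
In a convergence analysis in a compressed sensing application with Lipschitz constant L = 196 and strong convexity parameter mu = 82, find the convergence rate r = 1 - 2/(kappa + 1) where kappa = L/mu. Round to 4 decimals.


Step 1: Compute the condition number.
kappa = L/mu = 196/82 = 2.3902
Step 2: Compute the convergence rate.
r = 1 - 2/(kappa + 1) = 1 - 2*mu/(L + mu) = (L - mu)/(L + mu) = 114/278 = 0.4101


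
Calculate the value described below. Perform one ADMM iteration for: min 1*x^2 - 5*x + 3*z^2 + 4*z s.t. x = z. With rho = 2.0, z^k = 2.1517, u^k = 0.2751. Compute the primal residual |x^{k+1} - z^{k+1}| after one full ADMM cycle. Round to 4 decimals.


ADMM iteration with rho = 2.0, z^k = 2.1517, u^k = 0.2751
Step 1: x-update.
Minimize 1*x^2 - 5*x + (2.0/2)*(x - 2.1517 + 0.2751)^2
FOC: (2*1 + 2.0)*x = 5 + 2.0*(2.1517 - 0.2751)
x^{k+1} = 2.1883
Step 2: z-update.
Minimize 3*z^2 + 4*z + (2.0/2)*(2.1883 - z + 0.2751)^2
FOC: (2*3 + 2.0)*z = -4 + 2.0*(2.1883 + 0.2751)
z^{k+1} = 0.1159
Step 3: u-update.
u^{k+1} = 0.2751 + 2.1883 - 0.1159 = 2.3476
Step 4: Primal residual = |2.1883 - 0.1159| = 2.0725


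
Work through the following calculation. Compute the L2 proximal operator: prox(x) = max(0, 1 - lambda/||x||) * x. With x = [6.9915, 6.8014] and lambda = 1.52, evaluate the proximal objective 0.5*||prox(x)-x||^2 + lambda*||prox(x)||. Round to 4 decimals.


Step 1: Compute ||x||.
||x|| = 9.754
Step 2: Compute scaling factor.
scale = max(0, 1 - 1.52/9.754) = 0.8442
Step 3: prox(x) = [5.902, 5.7415]
||prox(x)|| = 8.234
Step 4: Proximal objective.
0.5*||prox-x||^2 = 1.1552
lambda*||prox|| = 12.5157
Total = 13.6708


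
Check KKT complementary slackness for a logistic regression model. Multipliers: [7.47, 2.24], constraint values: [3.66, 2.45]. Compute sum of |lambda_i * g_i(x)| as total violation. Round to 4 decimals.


KKT complementary slackness check:
lambda_1 * g_1 = 7.47 * 3.66 = 27.3402
lambda_2 * g_2 = 2.24 * 2.45 = 5.488
Total violation = 27.3402 + 5.488 = 32.8282


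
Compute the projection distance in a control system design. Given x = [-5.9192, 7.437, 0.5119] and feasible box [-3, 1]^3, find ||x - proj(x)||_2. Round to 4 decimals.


Project each component onto [-3, 1].
clip(-5.9192) = -3.0, clip(7.437) = 1.0, clip(0.5119) = 0.5119
Projection = [-3.0, 1.0, 0.5119]
Squared diffs: [8.5217, 41.435, 0.0]
Distance = sqrt(49.9567) = 7.068


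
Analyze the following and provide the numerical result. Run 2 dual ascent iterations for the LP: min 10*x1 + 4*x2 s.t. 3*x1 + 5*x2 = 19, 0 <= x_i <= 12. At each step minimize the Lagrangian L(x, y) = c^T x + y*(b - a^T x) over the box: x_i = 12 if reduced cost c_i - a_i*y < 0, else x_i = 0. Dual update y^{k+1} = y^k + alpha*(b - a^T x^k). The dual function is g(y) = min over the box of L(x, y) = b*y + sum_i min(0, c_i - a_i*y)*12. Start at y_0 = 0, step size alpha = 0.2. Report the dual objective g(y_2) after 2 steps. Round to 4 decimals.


Dual ascent for LP: min 10*x1 + 4*x2, 3*x1 + 5*x2 = 19, 0 <= x_i <= 12
Step 1: y^k = 0.0, reduced costs: (10.0, 4.0)
  x^k = (0.0, 0.0), subgradient = b - a^T x = 19.0
  y^{k+1} = 0.0 + 0.2*19.0 = 3.8
Step 2: y^k = 3.8, reduced costs: (-1.4, -15.0)
  x^k = (12.0, 12.0), subgradient = b - a^T x = -77.0
  y^{k+1} = 3.8 + 0.2*-77.0 = -11.6
Dual objective at y_2 = -11.6: reduced costs (44.8, 62.0), box minimizer x = (0.0, 0.0)
g(y_2) = b*y + (c1 - a1*y)*x1 + (c2 - a2*y)*x2 = 19*(-11.6) + 44.8*0.0 + 62.0*0.0 = -220.4 + 0.0 + 0.0 = -220.4


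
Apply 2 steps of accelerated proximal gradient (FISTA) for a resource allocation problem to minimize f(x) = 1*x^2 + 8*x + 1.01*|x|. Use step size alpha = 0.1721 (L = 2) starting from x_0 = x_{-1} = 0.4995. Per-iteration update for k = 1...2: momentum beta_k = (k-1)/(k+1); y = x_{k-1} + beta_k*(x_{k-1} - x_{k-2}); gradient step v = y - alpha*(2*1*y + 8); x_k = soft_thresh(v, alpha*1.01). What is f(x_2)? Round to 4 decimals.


FISTA on f(x) = 1*x^2 + 8*x + 1.01*|x|
L = 2, alpha = 0.1721
Iteration 1: beta = 0.0, y = 0.4995 + 0.0*(0.4995 - 0.4995) = 0.4995
  grad(y) = 8.999, v = y - alpha*grad = -1.0492
  prox(v) = soft_thresh(-1.0492, 0.1738) = -0.8754
Iteration 2: beta = 0.3333, y = -0.8754 + 0.3333*(-0.8754 - 0.4995) = -1.3337
  grad(y) = 5.3326, v = y - alpha*grad = -2.2514
  prox(v) = soft_thresh(-2.2514, 0.1738) = -2.0776
f(x_2) = 1*(-2.0776)^2 + 8*(-2.0776) + 1.01*|-2.0776| = -10.2061


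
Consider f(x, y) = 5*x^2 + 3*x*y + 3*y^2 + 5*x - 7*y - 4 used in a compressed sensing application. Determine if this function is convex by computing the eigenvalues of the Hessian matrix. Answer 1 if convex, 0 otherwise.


The Hessian of f(x,y) = 5*x^2 + 3*x*y + 3*y^2 + 5*x - 7*y - 4 is:
H = [[10, 3], [3, 6]]
Trace = 10 + 6 = 16
Determinant = 10*6 - (3)^2 = 51
Discriminant = (16)^2 - 4*51 = 52.0
Eigenvalues: lambda_1 = 4.3944, lambda_2 = 11.6056
The function is convex.

1


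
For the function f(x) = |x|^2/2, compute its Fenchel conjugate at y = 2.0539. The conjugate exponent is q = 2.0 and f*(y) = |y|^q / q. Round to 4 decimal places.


The conjugate exponent q satisfies 1/p + 1/q = 1.
p = 2, so q = 2/(2 - 1) = 2.0
|y|^q = 2.0539^2.0 = 4.2185
f*(2.0539) = 4.2185 / 2.0 = 2.1093


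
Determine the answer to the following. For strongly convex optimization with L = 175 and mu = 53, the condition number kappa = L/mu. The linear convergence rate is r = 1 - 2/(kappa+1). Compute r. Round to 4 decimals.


Step 1: Compute the condition number.
kappa = L/mu = 175/53 = 3.3019
Step 2: Compute the convergence rate.
r = 1 - 2/(kappa + 1) = 1 - 2*mu/(L + mu) = (L - mu)/(L + mu) = 122/228 = 0.5351


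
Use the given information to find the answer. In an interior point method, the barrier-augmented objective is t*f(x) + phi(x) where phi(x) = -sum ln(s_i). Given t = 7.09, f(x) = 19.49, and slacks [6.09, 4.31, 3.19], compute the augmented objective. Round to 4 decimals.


Step 1: Compute log-barrier.
ln values: [1.8066, 1.4609, 1.16]
phi = -(1.8066 + 1.4609 + 1.16) = -4.4276
Step 2: Compute augmented objective.
t*f(x) = 7.09*19.49 = 138.1841
Total = 138.1841 - 4.4276 = 133.7565


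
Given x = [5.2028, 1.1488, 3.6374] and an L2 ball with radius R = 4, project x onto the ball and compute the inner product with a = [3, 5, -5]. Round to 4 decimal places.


Step 1: Compute ||x|| (intermediates to 6 decimals).
||x|| = sqrt(5.2028^2 + 1.1488^2 + 3.6374^2) = 6.451321
Step 2: Project.
Since ||x|| > R, scale = R/||x|| = 4/6.451321 = 0.620028, proj(x) = scale * x
proj(x) = [3.225882, 0.712288, 2.25529]
Step 3: Dot product.
a^T * proj(x) = 3*3.225882 + 5*0.712288 - 5*2.25529 = 1.9626


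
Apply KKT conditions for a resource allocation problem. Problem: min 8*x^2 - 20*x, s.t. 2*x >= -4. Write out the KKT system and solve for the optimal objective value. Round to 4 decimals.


Step 1: Try lambda = 0 (constraint inactive).
Stationarity: 2*8*x - 20 = 0
x* = 20/(2*8) = 1.25
Check constraint: 2*1.25 = 2.5 >= -4 -- satisfied.
Step 2: Compute optimal value.
f(x*) = 8*1.25^2 - 20*1.25 = -12.5


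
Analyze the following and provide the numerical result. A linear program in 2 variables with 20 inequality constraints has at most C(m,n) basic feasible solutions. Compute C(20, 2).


Each vertex corresponds to some choice of n active constraints out of m, so the number of vertices is at most C(m, n) = m! / (n!(m-n)!).
m = 20, n = 2
Numerator: 20 * 19
Denominator: 2! = 2
C(20, 2) = 190


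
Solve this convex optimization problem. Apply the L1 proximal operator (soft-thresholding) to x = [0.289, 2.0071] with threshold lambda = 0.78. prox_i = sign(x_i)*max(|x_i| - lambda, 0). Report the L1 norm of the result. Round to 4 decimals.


Soft-thresholding with lambda = 0.78:
prox(0.289) = sign(0.289)*max(|0.289| - 0.78, 0) = 0.0
prox(2.0071) = sign(2.0071)*max(|2.0071| - 0.78, 0) = 1.2271
prox(x) = [0.0, 1.2271]
||prox(x)||_1 = 0.0 + 1.2271 = 1.2271


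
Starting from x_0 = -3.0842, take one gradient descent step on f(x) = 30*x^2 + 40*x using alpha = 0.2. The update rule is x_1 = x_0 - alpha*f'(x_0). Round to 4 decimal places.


We compute the gradient at x_0 and apply the update.
f'(x) = 60*x + 40
f'(-3.0842) = 60*-3.0842 + 40 = -145.052
x_1 = -3.0842 - 0.2*-145.052 = 25.9262


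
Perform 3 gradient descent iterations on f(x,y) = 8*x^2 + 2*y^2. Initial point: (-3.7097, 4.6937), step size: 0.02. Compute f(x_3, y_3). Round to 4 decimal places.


Gradient descent on f(x,y) = 8*x^2 + 2*y^2.
Starting point: (-3.7097, 4.6937), alpha = 0.02
Step 1: grad_x = 2*8*-3.7097 = -59.3552, grad_y = 2*2*4.6937 = 18.7748
  x_1 = -3.7097 - 0.02*-59.3552 = -2.5226
  y_1 = 4.6937 - 0.02*18.7748 = 4.3182
Step 2: grad_x = 2*8*-2.5226 = -40.3615, grad_y = 2*2*4.3182 = 17.2728
  x_2 = -2.5226 - 0.02*-40.3615 = -1.7154
  y_2 = 4.3182 - 0.02*17.2728 = 3.9727
Step 3: grad_x = 2*8*-1.7154 = -27.4458, grad_y = 2*2*3.9727 = 15.891
  x_3 = -1.7154 - 0.02*-27.4458 = -1.1664
  y_3 = 3.9727 - 0.02*15.891 = 3.6549
f(-1.1664, 3.6549) = 8*(-1.1664)^2 + 2*3.6549^2 = 37.6018


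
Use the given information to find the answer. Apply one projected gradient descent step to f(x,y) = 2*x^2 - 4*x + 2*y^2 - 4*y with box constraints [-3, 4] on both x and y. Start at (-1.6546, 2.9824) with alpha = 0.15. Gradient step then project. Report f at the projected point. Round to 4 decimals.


Step 1: Compute gradient at (-1.6546, 2.9824).
grad_x = 2*2*-1.6546 - 4 = -10.6184
grad_y = 2*2*2.9824 - 4 = 7.9296
Step 2: Gradient step.
x_raw = -1.6546 - 0.15*-10.6184 = -0.0618
y_raw = 2.9824 - 0.15*7.9296 = 1.793
Step 3: Project onto [-3, 4].
x_proj = clip(-0.0618) = -0.0618
y_proj = clip(1.793) = 1.793
Step 4: Evaluate f.
f(-0.0618, 1.793) = -0.4874


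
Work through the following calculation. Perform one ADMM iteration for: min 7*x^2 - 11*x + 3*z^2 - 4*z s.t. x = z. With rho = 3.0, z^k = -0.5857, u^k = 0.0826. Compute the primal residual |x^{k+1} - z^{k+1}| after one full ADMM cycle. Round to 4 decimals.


ADMM iteration with rho = 3.0, z^k = -0.5857, u^k = 0.0826
Step 1: x-update.
Minimize 7*x^2 - 11*x + (3.0/2)*(x + 0.5857 + 0.0826)^2
FOC: (2*7 + 3.0)*x = 11 + 3.0*(-0.5857 - 0.0826)
x^{k+1} = 0.5291
Step 2: z-update.
Minimize 3*z^2 - 4*z + (3.0/2)*(0.5291 - z + 0.0826)^2
FOC: (2*3 + 3.0)*z = 4 + 3.0*(0.5291 + 0.0826)
z^{k+1} = 0.6484
Step 3: u-update.
u^{k+1} = 0.0826 + 0.5291 - 0.6484 = -0.0366
Step 4: Primal residual = |0.5291 - 0.6484| = 0.1192


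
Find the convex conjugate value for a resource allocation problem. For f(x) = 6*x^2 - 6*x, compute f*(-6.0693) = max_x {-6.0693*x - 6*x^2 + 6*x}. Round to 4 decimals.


f*(y) = sup_x {y*x - a*x^2 - b*x} = sup_x {(y-b)*x - a*x^2}
FOC: (y - b) - 2a*x = 0 => x* = (y - b)/(2a)
x* = (-6.0693 + 6)/(2*6) = -0.0058
f*(-6.0693) = (y-b)^2/(4a) = (-6.0693 + 6)^2/(4*6)
= 0.0048/24 = 0.0002


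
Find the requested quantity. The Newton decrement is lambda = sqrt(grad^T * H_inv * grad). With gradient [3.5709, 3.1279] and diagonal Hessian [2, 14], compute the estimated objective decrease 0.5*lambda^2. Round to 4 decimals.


Step 1: H is diagonal, so H^(-1) * g = [1.7855, 0.2234].
Step 2: g^T H^(-1) g = sum_i g_i^2 / H_ii
  = (3.5709)^2/2 + (3.1279)^2/14
  = 6.3757 + 0.6988 = 7.0745
Step 3: Objective decrease = 0.5 * g^T H^(-1) g = 3.5373


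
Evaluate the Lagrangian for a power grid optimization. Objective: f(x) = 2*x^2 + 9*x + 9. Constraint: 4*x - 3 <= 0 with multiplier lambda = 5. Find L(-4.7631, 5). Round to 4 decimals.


Step 1: Evaluate f(x).
f(-4.7631) = 2*(-4.7631)^2 + 9*(-4.7631) + 9 = 11.5063
Step 2: Evaluate g(x).
g(-4.7631) = 4*-4.7631 - 3 = -22.0524
Step 3: Compute Lagrangian.
L = 11.5063 + 5*-22.0524 = -98.7557


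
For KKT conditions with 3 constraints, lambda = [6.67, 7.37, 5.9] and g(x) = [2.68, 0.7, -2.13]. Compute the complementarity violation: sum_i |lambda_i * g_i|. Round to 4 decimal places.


KKT complementary slackness check:
lambda_1 * g_1 = 6.67 * 2.68 = 17.8756
lambda_2 * g_2 = 7.37 * 0.7 = 5.159
lambda_3 * g_3 = 5.9 * -2.13 = -12.567
Total violation = 17.8756 + 5.159 + 12.567 = 35.6016


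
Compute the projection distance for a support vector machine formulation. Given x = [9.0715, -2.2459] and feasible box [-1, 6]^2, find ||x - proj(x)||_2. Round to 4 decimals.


Project each component onto [-1, 6].
clip(9.0715) = 6.0, clip(-2.2459) = -1.0
Projection = [6.0, -1.0]
Squared diffs: [9.4341, 1.5523]
Distance = sqrt(10.9864) = 3.3146


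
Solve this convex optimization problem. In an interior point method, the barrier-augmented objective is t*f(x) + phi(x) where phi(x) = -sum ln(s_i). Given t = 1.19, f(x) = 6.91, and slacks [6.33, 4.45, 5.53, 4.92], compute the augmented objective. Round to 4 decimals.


Step 1: Compute log-barrier.
ln values: [1.8453, 1.4929, 1.7102, 1.5933]
phi = -(1.8453 + 1.4929 + 1.7102 + 1.5933) = -6.6417
Step 2: Compute augmented objective.
t*f(x) = 1.19*6.91 = 8.2229
Total = 8.2229 - 6.6417 = 1.5812


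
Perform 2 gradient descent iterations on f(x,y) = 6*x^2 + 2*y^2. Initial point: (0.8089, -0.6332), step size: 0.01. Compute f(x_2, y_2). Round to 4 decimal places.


Gradient descent on f(x,y) = 6*x^2 + 2*y^2.
Starting point: (0.8089, -0.6332), alpha = 0.01
Step 1: grad_x = 2*6*0.8089 = 9.7068, grad_y = 2*2*-0.6332 = -2.5328
  x_1 = 0.8089 - 0.01*9.7068 = 0.7118
  y_1 = -0.6332 - 0.01*-2.5328 = -0.6079
Step 2: grad_x = 2*6*0.7118 = 8.542, grad_y = 2*2*-0.6079 = -2.4315
  x_2 = 0.7118 - 0.01*8.542 = 0.6264
  y_2 = -0.6079 - 0.01*-2.4315 = -0.5836
f(0.6264, -0.5836) = 6*0.6264^2 + 2*(-0.5836)^2 = 3.0354


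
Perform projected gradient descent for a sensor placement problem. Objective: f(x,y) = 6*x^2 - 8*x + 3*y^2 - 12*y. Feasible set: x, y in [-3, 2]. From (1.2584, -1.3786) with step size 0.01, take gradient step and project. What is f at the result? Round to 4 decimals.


Step 1: Compute gradient at (1.2584, -1.3786).
grad_x = 2*6*1.2584 - 8 = 7.1008
grad_y = 2*3*-1.3786 - 12 = -20.2716
Step 2: Gradient step.
x_raw = 1.2584 - 0.01*7.1008 = 1.1874
y_raw = -1.3786 - 0.01*-20.2716 = -1.1759
Step 3: Project onto [-3, 2].
x_proj = clip(1.1874) = 1.1874
y_proj = clip(-1.1759) = -1.1759
Step 4: Evaluate f.
f(1.1874, -1.1759) = 17.219
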